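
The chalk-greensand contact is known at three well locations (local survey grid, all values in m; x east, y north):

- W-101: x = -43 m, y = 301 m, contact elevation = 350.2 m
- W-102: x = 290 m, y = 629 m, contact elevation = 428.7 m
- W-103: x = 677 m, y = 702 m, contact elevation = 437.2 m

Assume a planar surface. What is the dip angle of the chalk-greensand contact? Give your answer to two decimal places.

15.11°

Let the plane be z = a·x + b·y + c.
W-102−W-101: 333a + 328b = 78.5;  W-103−W-101: 720a + 401b = 87.
Solving gives a = −0.02867, b = 0.26844.
Gradient magnitude |∇z| = √(a² + b²) = √(0.00082 + 0.07206) = 0.26997.
True dip = arctan(0.26997) = 15.11°, dipping toward S (azimuth ≈ 174°).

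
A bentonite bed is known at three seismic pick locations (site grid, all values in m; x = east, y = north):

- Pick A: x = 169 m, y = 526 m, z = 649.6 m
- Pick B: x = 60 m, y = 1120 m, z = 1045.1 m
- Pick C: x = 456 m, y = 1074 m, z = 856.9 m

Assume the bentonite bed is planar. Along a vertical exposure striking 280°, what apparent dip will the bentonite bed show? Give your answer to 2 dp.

26.71°

Two edge vectors: Pick A→Pick B = (-109, 594, 395.5), Pick A→Pick C = (287, 548, 207.3).
Normal n = (Pick A→Pick B) × (Pick A→Pick C) = (-93597.8, 136104.2, -230210).
So ∂z/∂x = −n_x/n_z = −0.40658 and ∂z/∂y = −n_y/n_z = 0.59122.
Unit vector along 280° is (sin 280°, cos 280°) = (-0.9848, 0.1736).
Slope in that direction = a·(-0.9848) + b·(0.1736) = 0.50306.
Apparent dip = arctan|0.50306| = 26.71° (true dip is 35.7°, so apparent ≤ true as expected).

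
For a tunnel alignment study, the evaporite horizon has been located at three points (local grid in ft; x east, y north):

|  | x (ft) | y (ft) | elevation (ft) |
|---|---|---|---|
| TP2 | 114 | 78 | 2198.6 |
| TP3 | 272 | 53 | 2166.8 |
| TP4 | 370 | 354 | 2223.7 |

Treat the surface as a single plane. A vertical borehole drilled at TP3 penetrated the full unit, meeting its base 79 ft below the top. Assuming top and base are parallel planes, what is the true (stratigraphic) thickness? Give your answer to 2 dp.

Let the plane be z = a·x + b·y + c.
TP3−TP2: 158a − 25b = −31.8;  TP4−TP2: 256a + 276b = 25.1.
Solving gives a = −0.16296, b = 0.24209.
|∇z| = √(a²+b²) = 0.29183, so dip δ = arctan(0.29183) = 16.27°.
True thickness = vertical thickness × cos δ = 79 × cos 16.27° = 75.84 ft.

75.84 ft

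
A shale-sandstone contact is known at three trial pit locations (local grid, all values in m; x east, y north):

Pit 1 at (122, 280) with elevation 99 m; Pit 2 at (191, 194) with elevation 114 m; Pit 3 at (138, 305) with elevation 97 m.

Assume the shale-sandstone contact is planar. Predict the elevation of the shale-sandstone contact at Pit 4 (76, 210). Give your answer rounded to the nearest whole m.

105 m

Two edge vectors: Pit 1→Pit 2 = (69, -86, 15), Pit 1→Pit 3 = (16, 25, -2).
Normal n = (Pit 1→Pit 2) × (Pit 1→Pit 3) = (-203, 378, 3101).
So ∂z/∂x = −n_x/n_z = 0.06546 and ∂z/∂y = −n_y/n_z = −0.12190.
Intercept c from Pit 1: 99 − 7.99 + 34.13 = 125.14.
At (76, 210): z = 5.0 − 25.6 + 125.14 = 104.5 m.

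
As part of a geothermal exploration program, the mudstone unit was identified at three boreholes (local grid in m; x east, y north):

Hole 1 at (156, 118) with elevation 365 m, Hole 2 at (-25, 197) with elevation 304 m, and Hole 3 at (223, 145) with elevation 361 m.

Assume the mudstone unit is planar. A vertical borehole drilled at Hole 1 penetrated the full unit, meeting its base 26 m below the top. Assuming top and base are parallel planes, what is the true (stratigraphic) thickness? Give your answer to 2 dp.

23.34 m

Two edge vectors: Hole 1→Hole 2 = (-181, 79, -61), Hole 1→Hole 3 = (67, 27, -4).
Normal n = (Hole 1→Hole 2) × (Hole 1→Hole 3) = (1331, -4811, -10180).
So ∂z/∂x = −n_x/n_z = 0.13075 and ∂z/∂y = −n_y/n_z = −0.47259.
|∇z| = √(a²+b²) = 0.49035, so dip δ = arctan(0.49035) = 26.12°.
True thickness = vertical thickness × cos δ = 26 × cos 26.12° = 23.34 m.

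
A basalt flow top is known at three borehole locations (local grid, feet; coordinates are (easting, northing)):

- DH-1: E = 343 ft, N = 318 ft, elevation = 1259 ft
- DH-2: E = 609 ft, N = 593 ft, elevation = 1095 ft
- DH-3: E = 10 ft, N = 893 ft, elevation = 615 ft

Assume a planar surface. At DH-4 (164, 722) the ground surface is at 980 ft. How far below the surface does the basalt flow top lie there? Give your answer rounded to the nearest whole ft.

Let the plane be z = a·E + b·N + c.
DH-2−DH-1: 266a + 275b = −164;  DH-3−DH-1: −333a + 575b = −644.
Solving gives a = 0.33862, b = −0.92390.
Then c = 1259 − a·343 − b·318 = 1436.65.
At (164, 722): z_contact = 55.5 − 667.1 + 1436.65 = 825.1 ft.
Depth below ground = 980 − 825.1 = 155 ft.

155 ft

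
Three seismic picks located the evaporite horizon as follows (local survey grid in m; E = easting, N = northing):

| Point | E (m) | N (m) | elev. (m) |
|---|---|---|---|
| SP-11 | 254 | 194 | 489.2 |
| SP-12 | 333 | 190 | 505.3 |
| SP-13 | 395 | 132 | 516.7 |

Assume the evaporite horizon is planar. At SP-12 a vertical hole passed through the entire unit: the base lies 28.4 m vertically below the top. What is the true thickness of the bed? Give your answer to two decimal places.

27.81 m

Two edge vectors: SP-11→SP-12 = (79, -4, 16.1), SP-11→SP-13 = (141, -62, 27.5).
Normal n = (SP-11→SP-12) × (SP-11→SP-13) = (888.2, 97.6, -4334).
So ∂z/∂E = −n_x/n_z = 0.20494 and ∂z/∂N = −n_y/n_z = 0.02252.
|∇z| = √(a²+b²) = 0.20617, so dip δ = arctan(0.20617) = 11.65°.
True thickness = vertical thickness × cos δ = 28.4 × cos 11.65° = 27.81 m.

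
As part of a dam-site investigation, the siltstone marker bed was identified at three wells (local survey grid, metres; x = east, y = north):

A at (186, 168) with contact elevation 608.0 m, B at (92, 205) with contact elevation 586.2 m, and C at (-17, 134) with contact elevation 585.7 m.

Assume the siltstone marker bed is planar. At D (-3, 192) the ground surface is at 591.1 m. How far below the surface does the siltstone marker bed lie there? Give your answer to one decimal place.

16.0 m

Two edge vectors: A→B = (-94, 37, -21.8), A→C = (-203, -34, -22.3).
Normal n = (A→B) × (A→C) = (-1566.3, 2329.2, 10707).
So ∂z/∂x = −n_x/n_z = 0.14629 and ∂z/∂y = −n_y/n_z = −0.21754.
Intercept c from A: 608 − 27.21 + 36.55 = 617.34.
At (-3, 192): z_contact = −0.44 − 41.77 + 617.34 = 575.13 m.
Depth below ground = 591.1 − 575.13 = 16.0 m.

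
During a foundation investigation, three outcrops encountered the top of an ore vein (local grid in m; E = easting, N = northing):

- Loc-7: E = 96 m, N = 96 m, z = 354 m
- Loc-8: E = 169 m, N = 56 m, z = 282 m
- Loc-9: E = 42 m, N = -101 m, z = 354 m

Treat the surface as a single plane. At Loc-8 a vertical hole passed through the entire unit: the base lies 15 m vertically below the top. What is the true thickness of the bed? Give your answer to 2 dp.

11.21 m

Let the plane be z = a·E + b·N + c.
Loc-8−Loc-7: 73a − 40b = −72;  Loc-9−Loc-7: −54a − 197b = 0.
Solving gives a = −0.85751, b = 0.23505.
|∇z| = √(a²+b²) = 0.88914, so dip δ = arctan(0.88914) = 41.64°.
True thickness = vertical thickness × cos δ = 15 × cos 41.64° = 11.21 m.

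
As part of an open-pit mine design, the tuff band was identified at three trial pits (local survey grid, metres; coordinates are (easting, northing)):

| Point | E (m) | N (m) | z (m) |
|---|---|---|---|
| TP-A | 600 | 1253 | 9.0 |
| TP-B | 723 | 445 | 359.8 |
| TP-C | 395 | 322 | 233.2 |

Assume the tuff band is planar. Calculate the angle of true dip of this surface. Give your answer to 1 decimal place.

32.2°

Let the plane be z = a·E + b·N + c.
TP-B−TP-A: 123a − 808b = 350.8;  TP-C−TP-A: −205a − 931b = 224.2.
Solving gives a = 0.51915, b = −0.35513.
Gradient magnitude |∇z| = √(a² + b²) = √(0.26952 + 0.12612) = 0.62899.
True dip = arctan(0.62899) = 32.2°, dipping toward NW (azimuth ≈ 304°).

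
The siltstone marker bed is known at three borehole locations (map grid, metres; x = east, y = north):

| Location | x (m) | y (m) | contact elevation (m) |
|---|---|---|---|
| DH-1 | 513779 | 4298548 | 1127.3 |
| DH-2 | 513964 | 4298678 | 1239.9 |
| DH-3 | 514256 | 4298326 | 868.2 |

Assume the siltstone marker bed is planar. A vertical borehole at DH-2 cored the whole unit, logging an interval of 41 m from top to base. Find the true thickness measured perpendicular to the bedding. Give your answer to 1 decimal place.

Two edge vectors: DH-1→DH-2 = (185, 130, 112.6), DH-1→DH-3 = (477, -222, -259.1).
Normal n = (DH-1→DH-2) × (DH-1→DH-3) = (-8685.8, 101643.7, -103080).
So ∂z/∂x = −n_x/n_z = −0.08426 and ∂z/∂y = −n_y/n_z = 0.98607.
|∇z| = √(a²+b²) = 0.98966, so dip δ = arctan(0.98966) = 44.70°.
True thickness = vertical thickness × cos δ = 41 × cos 44.70° = 29.1 m.

29.1 m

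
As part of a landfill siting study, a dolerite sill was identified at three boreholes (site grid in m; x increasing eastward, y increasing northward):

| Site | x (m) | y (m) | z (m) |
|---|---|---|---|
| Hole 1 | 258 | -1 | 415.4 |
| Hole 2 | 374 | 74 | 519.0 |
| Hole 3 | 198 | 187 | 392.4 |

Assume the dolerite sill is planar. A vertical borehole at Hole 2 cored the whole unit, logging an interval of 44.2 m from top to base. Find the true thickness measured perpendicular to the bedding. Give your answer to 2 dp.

Let the plane be z = a·x + b·y + c.
Hole 2−Hole 1: 116a + 75b = 103.6;  Hole 3−Hole 1: −60a + 188b = −23.
Solving gives a = 0.80591, b = 0.13486.
|∇z| = √(a²+b²) = 0.81711, so dip δ = arctan(0.81711) = 39.25°.
True thickness = vertical thickness × cos δ = 44.2 × cos 39.25° = 34.23 m.

34.23 m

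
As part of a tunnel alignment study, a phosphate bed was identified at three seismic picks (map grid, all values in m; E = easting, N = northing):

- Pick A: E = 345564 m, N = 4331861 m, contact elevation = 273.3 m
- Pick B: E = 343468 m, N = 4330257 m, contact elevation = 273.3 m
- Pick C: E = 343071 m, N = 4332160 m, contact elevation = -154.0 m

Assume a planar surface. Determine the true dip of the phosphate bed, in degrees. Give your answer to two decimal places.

13.70°

Two edge vectors: Pick A→Pick B = (-2096, -1604, 0), Pick A→Pick C = (-2493, 299, -427.3).
Normal n = (Pick A→Pick B) × (Pick A→Pick C) = (685389.2, -895620.8, -4625476).
So ∂z/∂E = −n_x/n_z = 0.14818 and ∂z/∂N = −n_y/n_z = −0.19363.
Gradient magnitude |∇z| = √(a² + b²) = √(0.02196 + 0.03749) = 0.24382.
True dip = arctan(0.24382) = 13.70°, dipping toward NW (azimuth ≈ 323°).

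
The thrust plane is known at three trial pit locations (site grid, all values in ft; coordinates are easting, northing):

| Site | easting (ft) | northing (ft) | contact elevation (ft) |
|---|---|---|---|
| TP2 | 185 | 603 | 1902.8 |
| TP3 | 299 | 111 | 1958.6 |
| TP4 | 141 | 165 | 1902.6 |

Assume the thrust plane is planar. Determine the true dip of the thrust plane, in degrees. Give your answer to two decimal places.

19.01°

Let the plane be z = a·easting + b·northing + c.
TP3−TP2: 114a − 492b = 55.8;  TP4−TP2: −44a − 438b = −0.2.
Solving gives a = 0.34282, b = −0.03398.
Gradient magnitude |∇z| = √(a² + b²) = √(0.11752 + 0.00115) = 0.34450.
True dip = arctan(0.34450) = 19.01°, dipping toward W (azimuth ≈ 276°).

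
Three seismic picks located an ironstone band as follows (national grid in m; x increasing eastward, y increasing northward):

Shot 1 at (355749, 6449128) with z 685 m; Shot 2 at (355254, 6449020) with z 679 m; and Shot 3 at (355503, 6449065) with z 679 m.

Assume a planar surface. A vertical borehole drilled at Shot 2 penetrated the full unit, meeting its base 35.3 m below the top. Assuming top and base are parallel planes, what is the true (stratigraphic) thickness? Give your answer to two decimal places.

33.53 m

Two edge vectors: Shot 1→Shot 2 = (-495, -108, -6), Shot 1→Shot 3 = (-246, -63, -6).
Normal n = (Shot 1→Shot 2) × (Shot 1→Shot 3) = (270, -1494, 4617).
So ∂z/∂x = −n_x/n_z = −0.05848 and ∂z/∂y = −n_y/n_z = 0.32359.
|∇z| = √(a²+b²) = 0.32883, so dip δ = arctan(0.32883) = 18.20°.
True thickness = vertical thickness × cos δ = 35.3 × cos 18.20° = 33.53 m.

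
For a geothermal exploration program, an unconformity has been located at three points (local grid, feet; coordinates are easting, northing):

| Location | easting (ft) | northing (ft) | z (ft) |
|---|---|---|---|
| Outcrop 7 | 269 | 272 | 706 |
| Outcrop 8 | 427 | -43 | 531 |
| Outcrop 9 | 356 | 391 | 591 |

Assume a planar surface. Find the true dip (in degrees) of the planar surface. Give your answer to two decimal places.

Two edge vectors: Outcrop 7→Outcrop 8 = (158, -315, -175), Outcrop 7→Outcrop 9 = (87, 119, -115).
Normal n = (Outcrop 7→Outcrop 8) × (Outcrop 7→Outcrop 9) = (57050, 2945, 46207).
So ∂z/∂easting = −n_x/n_z = −1.23466 and ∂z/∂northing = −n_y/n_z = −0.06373.
Gradient magnitude |∇z| = √(a² + b²) = √(1.52439 + 0.00406) = 1.23631.
True dip = arctan(1.23631) = 51.03°, dipping toward E (azimuth ≈ 087°).

51.03°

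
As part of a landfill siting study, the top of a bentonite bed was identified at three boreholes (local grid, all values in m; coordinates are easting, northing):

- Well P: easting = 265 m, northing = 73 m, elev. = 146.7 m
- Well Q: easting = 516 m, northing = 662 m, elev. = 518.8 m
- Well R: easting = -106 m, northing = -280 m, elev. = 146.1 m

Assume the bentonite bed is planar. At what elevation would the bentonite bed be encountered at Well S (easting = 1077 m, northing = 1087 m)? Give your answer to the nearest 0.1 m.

404.2 m

Let the plane be z = a·easting + b·northing + c.
Well Q−Well P: 251a + 589b = 372.1;  Well R−Well P: −371a − 353b = −0.6.
Solving gives a = −1.008328, b = 1.061444.
Then c = 146.7 − a·265 − b·73 = 336.42.
At (1077, 1087): z = −1086.0 + 1153.8 + 336.42 = 404.2 m.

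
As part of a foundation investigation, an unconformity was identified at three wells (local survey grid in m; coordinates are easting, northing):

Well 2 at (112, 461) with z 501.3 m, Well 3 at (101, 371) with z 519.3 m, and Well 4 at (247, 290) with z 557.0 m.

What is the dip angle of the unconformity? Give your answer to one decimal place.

14.4°

Two edge vectors: Well 2→Well 3 = (-11, -90, 18), Well 2→Well 4 = (135, -171, 55.7).
Normal n = (Well 2→Well 3) × (Well 2→Well 4) = (-1935, 3042.7, 14031).
So ∂z/∂easting = −n_x/n_z = 0.13791 and ∂z/∂northing = −n_y/n_z = −0.21686.
Gradient magnitude |∇z| = √(a² + b²) = √(0.01902 + 0.04703) = 0.25699.
True dip = arctan(0.25699) = 14.4°, dipping toward NNW (azimuth ≈ 328°).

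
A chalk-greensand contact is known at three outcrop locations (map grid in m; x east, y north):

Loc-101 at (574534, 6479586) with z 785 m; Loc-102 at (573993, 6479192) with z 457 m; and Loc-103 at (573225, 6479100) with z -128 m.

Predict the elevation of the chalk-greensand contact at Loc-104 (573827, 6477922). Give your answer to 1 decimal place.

Let the plane be z = a·x + b·y + c.
Loc-102−Loc-101: −541a − 394b = −328;  Loc-103−Loc-101: −1309a − 486b = −913.
Solving gives a = 0.792318646, b = −0.255442607.
Then c = 785 − a·574534 − b·6479586 = 1200733.34.
At (573827, 6477922): z = 454653.8 − 1654737.3 + 1200733.34 = 649.9 m.

649.9 m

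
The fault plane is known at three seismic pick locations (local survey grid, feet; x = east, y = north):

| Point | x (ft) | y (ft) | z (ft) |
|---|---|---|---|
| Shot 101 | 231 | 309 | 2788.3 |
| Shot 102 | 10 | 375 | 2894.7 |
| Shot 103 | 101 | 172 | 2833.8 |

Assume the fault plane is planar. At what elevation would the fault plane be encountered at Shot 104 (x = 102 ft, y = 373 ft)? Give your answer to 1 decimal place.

2852.9 ft

Two edge vectors: Shot 101→Shot 102 = (-221, 66, 106.4), Shot 101→Shot 103 = (-130, -137, 45.5).
Normal n = (Shot 101→Shot 102) × (Shot 101→Shot 103) = (17579.8, -3776.5, 38857).
So ∂z/∂x = −n_x/n_z = −0.45242 and ∂z/∂y = −n_y/n_z = 0.09719.
Intercept c from Shot 101: 2788.3 + 104.51 − 30.03 = 2862.78.
At (102, 373): z = −46.1 + 36.3 + 2862.78 = 2852.9 ft.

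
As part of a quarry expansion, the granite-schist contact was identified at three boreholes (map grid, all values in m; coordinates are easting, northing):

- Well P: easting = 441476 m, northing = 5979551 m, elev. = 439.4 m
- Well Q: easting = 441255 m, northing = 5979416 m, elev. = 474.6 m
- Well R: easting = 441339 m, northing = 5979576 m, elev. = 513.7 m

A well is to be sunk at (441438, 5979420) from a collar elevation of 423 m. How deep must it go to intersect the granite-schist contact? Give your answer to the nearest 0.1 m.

Two edge vectors: Well P→Well Q = (-221, -135, 35.2), Well P→Well R = (-137, 25, 74.3).
Normal n = (Well P→Well Q) × (Well P→Well R) = (-10910.5, 11597.9, -24020).
So ∂z/∂easting = −n_x/n_z = −0.454225645 and ∂z/∂northing = −n_y/n_z = 0.482843464.
Intercept c from Well P: 439.4 + 200529.72 − 2887187.12 = −2686218.00.
At (441438, 5979420): z_contact = −200512.46 + 2887123.86 − 2686218.00 = 393.41 m.
Depth below ground = 423 − 393.41 = 29.6 m.

29.6 m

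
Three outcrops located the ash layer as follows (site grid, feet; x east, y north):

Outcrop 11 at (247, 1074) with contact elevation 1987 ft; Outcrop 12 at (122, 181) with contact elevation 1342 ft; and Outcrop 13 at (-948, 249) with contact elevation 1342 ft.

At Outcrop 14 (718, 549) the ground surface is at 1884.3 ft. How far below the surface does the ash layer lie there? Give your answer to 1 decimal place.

251.7 ft

Let the plane be z = a·x + b·y + c.
Outcrop 12−Outcrop 11: −125a − 893b = −645;  Outcrop 13−Outcrop 11: −1195a − 825b = −645.
Solving gives a = 0.045497, b = 0.715916.
Then c = 1987 − a·247 − b·1074 = 1206.87.
At (718, 549): z_contact = 32.67 + 393.04 + 1206.87 = 1632.57 ft.
Depth below ground = 1884.3 − 1632.57 = 251.7 ft.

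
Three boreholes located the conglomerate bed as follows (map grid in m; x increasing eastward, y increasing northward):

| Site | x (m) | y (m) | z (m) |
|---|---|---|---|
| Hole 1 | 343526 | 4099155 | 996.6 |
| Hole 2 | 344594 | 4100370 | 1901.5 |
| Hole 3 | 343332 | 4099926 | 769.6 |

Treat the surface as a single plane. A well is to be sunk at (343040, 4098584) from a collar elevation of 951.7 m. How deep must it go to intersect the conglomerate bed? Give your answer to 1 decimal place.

365.7 m

Two edge vectors: Hole 1→Hole 2 = (1068, 1215, 904.9), Hole 1→Hole 3 = (-194, 771, -227).
Normal n = (Hole 1→Hole 2) × (Hole 1→Hole 3) = (-973482.9, 66885.4, 1059138).
So ∂z/∂x = −n_x/n_z = 0.919127536 and ∂z/∂y = −n_y/n_z = −0.063150789.
Intercept c from Hole 1: 996.6 − 315744.21 + 258864.87 = −55882.73.
At (343040, 4098584): z_contact = 315297.51 − 258828.81 − 55882.73 = 585.96 m.
Depth below ground = 951.7 − 585.96 = 365.7 m.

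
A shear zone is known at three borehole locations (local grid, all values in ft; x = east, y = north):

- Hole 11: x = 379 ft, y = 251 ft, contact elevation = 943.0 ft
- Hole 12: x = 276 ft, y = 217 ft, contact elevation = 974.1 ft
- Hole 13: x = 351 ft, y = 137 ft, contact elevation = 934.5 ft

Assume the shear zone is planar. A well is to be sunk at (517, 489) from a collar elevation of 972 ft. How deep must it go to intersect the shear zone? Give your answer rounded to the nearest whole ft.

40 ft

Two edge vectors: Hole 11→Hole 12 = (-103, -34, 31.1), Hole 11→Hole 13 = (-28, -114, -8.5).
Normal n = (Hole 11→Hole 12) × (Hole 11→Hole 13) = (3834.4, -1746.3, 10790).
So ∂z/∂x = −n_x/n_z = −0.35537 and ∂z/∂y = −n_y/n_z = 0.16184.
Intercept c from Hole 11: 943 + 134.68 − 40.62 = 1037.06.
At (517, 489): z_contact = −183.7 + 79.1 + 1037.06 = 932.5 ft.
Depth below ground = 972 − 932.5 = 40 ft.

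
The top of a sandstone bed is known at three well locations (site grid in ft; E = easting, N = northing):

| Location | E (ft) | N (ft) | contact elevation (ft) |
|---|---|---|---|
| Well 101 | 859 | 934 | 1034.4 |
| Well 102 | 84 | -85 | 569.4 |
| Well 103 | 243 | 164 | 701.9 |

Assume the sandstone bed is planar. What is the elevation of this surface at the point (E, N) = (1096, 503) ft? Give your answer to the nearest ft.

487 ft

Let the plane be z = a·E + b·N + c.
Well 102−Well 101: −775a − 1019b = −465;  Well 103−Well 101: −616a − 770b = −332.5.
Solving gives a = −0.62133, b = 0.92888.
Then c = 1034.4 − a·859 − b·934 = 700.55.
At (1096, 503): z = −681.0 + 467.2 + 700.55 = 486.8 ft.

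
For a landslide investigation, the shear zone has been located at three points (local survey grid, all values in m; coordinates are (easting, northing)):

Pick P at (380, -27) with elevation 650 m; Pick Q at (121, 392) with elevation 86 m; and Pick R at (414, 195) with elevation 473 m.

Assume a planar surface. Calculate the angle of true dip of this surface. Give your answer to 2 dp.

Two edge vectors: Pick P→Pick Q = (-259, 419, -564), Pick P→Pick R = (34, 222, -177).
Normal n = (Pick P→Pick Q) × (Pick P→Pick R) = (51045, -65019, -71744).
So ∂z/∂E = −n_x/n_z = 0.71149 and ∂z/∂N = −n_y/n_z = −0.90626.
Gradient magnitude |∇z| = √(a² + b²) = √(0.50622 + 0.82131) = 1.15218.
True dip = arctan(1.15218) = 49.04°, dipping toward NW (azimuth ≈ 322°).

49.04°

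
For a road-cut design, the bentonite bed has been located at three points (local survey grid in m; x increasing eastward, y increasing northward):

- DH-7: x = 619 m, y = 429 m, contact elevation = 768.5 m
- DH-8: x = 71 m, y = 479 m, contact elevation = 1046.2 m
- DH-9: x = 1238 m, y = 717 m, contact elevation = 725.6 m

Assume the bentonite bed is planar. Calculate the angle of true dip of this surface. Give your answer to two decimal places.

41.94°

Let the plane be z = a·x + b·y + c.
DH-8−DH-7: −548a + 50b = 277.7;  DH-9−DH-7: 619a + 288b = −42.9.
Solving gives a = −0.43503, b = 0.78606.
Gradient magnitude |∇z| = √(a² + b²) = √(0.18925 + 0.61789) = 0.89841.
True dip = arctan(0.89841) = 41.94°, dipping toward SSE (azimuth ≈ 151°).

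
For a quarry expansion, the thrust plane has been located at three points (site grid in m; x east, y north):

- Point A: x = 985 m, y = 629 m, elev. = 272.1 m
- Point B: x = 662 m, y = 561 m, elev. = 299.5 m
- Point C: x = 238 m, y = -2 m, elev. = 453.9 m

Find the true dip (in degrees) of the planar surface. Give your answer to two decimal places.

Two edge vectors: Point A→Point B = (-323, -68, 27.4), Point A→Point C = (-747, -631, 181.8).
Normal n = (Point A→Point B) × (Point A→Point C) = (4927, 38253.6, 153017).
So ∂z/∂x = −n_x/n_z = −0.03220 and ∂z/∂y = −n_y/n_z = −0.25000.
Gradient magnitude |∇z| = √(a² + b²) = √(0.00104 + 0.06250) = 0.25206.
True dip = arctan(0.25206) = 14.15°, dipping toward N (azimuth ≈ 007°).

14.15°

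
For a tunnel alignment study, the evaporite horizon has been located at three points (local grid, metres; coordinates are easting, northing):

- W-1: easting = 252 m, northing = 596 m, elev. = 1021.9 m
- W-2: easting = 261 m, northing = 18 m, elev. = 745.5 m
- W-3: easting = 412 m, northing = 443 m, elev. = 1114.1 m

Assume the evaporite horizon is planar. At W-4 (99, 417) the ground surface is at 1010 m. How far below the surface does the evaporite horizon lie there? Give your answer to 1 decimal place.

237.1 m

Two edge vectors: W-1→W-2 = (9, -578, -276.4), W-1→W-3 = (160, -153, 92.2).
Normal n = (W-1→W-2) × (W-1→W-3) = (-95580.8, -45053.8, 91103).
So ∂z/∂easting = −n_x/n_z = 1.04915 and ∂z/∂northing = −n_y/n_z = 0.49454.
Intercept c from W-1: 1021.9 − 264.39 − 294.74 = 462.77.
At (99, 417): z_contact = 103.87 + 206.22 + 462.77 = 772.86 m.
Depth below ground = 1010 − 772.86 = 237.1 m.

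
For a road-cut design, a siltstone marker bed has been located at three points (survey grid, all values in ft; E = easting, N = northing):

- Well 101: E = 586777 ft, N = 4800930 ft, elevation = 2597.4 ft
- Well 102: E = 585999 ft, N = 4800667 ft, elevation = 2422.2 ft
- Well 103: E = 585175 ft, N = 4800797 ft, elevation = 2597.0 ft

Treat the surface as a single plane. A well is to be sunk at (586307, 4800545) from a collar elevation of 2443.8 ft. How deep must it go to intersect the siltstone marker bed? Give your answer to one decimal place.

Let the plane be z = a·E + b·N + c.
Well 102−Well 101: −778a − 263b = −175.2;  Well 103−Well 101: −1602a − 133b = −0.4.
Solving gives a = −0.072978619, b = 0.882043215.
Then c = 2597.4 − a·586777 − b·4800930 = −4189208.16.
At (586307, 4800545): z_contact = −42787.88 + 4234288.15 − 4189208.16 = 2292.11 ft.
Depth below ground = 2443.8 − 2292.11 = 151.7 ft.

151.7 ft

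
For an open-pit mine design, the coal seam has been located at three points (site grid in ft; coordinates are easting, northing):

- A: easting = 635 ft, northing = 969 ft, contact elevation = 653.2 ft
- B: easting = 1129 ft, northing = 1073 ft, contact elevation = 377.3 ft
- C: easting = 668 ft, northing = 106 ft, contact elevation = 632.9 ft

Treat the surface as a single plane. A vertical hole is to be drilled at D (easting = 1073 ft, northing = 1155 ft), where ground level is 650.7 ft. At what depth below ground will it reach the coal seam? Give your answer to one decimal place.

241.9 ft

Two edge vectors: A→B = (494, 104, -275.9), A→C = (33, -863, -20.3).
Normal n = (A→B) × (A→C) = (-240212.9, 923.5, -429754).
So ∂z/∂easting = −n_x/n_z = −0.558954 and ∂z/∂northing = −n_y/n_z = 0.002149.
Intercept c from A: 653.2 + 354.94 − 2.08 = 1006.05.
At (1073, 1155): z_contact = −599.76 + 2.48 + 1006.05 = 408.78 ft.
Depth below ground = 650.7 − 408.78 = 241.9 ft.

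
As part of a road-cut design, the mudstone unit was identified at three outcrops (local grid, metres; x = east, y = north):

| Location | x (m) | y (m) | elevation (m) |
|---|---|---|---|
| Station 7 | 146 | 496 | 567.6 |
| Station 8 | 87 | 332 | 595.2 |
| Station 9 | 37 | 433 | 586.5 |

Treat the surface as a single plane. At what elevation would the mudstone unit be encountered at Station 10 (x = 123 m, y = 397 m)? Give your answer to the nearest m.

583 m

Let the plane be z = a·x + b·y + c.
Station 8−Station 7: −59a − 164b = 27.6;  Station 9−Station 7: −109a − 63b = 18.9.
Solving gives a = −0.09611, b = −0.13372.
Then c = 567.6 − a·146 − b·496 = 647.96.
At (123, 397): z = −11.8 − 53.1 + 647.96 = 583.0 m.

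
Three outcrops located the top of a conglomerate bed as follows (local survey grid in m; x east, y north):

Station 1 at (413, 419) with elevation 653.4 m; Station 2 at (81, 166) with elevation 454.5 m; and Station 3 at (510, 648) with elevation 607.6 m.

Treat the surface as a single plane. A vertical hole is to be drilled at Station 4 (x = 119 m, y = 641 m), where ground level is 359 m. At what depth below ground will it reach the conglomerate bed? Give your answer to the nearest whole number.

Two edge vectors: Station 1→Station 2 = (-332, -253, -198.9), Station 1→Station 3 = (97, 229, -45.8).
Normal n = (Station 1→Station 2) × (Station 1→Station 3) = (57135.5, -34498.9, -51487).
So ∂z/∂x = −n_x/n_z = 1.10971 and ∂z/∂y = −n_y/n_z = −0.67005.
Intercept c from Station 1: 653.4 − 458.31 + 280.75 = 475.84.
At (119, 641): z_contact = 132.1 − 429.5 + 475.84 = 178.4 m.
Depth below ground = 359 − 178.4 = 181 m.

181 m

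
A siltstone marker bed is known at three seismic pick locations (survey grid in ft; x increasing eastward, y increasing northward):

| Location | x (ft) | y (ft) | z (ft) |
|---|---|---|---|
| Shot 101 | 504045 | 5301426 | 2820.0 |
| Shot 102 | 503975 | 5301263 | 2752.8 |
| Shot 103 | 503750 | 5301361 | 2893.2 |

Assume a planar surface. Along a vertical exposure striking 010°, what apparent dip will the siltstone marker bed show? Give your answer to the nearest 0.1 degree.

Let the plane be z = a·x + b·y + c.
Shot 102−Shot 101: −70a − 163b = −67.2;  Shot 103−Shot 101: −295a − 65b = 73.2.
Solving gives a = −0.37440, b = 0.57306.
Unit vector along 010° is (sin 10°, cos 10°) = (0.1736, 0.9848).
Slope in that direction = a·(0.1736) + b·(0.9848) = 0.49934.
Apparent dip = arctan|0.49934| = 26.5° (true dip is 34.4°, so apparent ≤ true as expected).

26.5°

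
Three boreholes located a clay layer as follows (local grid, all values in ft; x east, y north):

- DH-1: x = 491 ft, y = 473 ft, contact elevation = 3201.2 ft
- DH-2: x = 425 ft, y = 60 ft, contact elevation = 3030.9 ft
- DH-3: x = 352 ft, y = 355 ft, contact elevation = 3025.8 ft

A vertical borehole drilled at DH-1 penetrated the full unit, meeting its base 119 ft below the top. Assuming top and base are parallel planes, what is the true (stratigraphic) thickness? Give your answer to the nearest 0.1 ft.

80.7 ft

Two edge vectors: DH-1→DH-2 = (-66, -413, -170.3), DH-1→DH-3 = (-139, -118, -175.4).
Normal n = (DH-1→DH-2) × (DH-1→DH-3) = (52344.8, 12095.3, -49619).
So ∂z/∂x = −n_x/n_z = 1.05493 and ∂z/∂y = −n_y/n_z = 0.24376.
|∇z| = √(a²+b²) = 1.08273, so dip δ = arctan(1.08273) = 47.27°.
True thickness = vertical thickness × cos δ = 119 × cos 47.27° = 80.7 ft.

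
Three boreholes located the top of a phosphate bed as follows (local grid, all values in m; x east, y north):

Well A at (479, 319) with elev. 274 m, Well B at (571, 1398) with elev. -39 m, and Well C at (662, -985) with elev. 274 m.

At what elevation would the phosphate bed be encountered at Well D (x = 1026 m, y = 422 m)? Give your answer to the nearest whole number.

Two edge vectors: Well A→Well B = (92, 1079, -313), Well A→Well C = (183, -1304, 0).
Normal n = (Well A→Well B) × (Well A→Well C) = (-408152, -57279, -317425).
So ∂z/∂x = −n_x/n_z = −1.28582 and ∂z/∂y = −n_y/n_z = −0.18045.
Intercept c from Well A: 274 + 615.91 + 57.56 = 947.47.
At (1026, 422): z = −1319.3 − 76.1 + 947.47 = -447.9 m.

-448 m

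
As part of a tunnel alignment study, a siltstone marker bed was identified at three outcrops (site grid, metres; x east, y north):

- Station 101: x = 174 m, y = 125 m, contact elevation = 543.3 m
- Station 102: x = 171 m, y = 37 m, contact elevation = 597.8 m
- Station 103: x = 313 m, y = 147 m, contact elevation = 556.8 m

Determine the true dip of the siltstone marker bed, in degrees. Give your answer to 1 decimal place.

Two edge vectors: Station 101→Station 102 = (-3, -88, 54.5), Station 101→Station 103 = (139, 22, 13.5).
Normal n = (Station 101→Station 102) × (Station 101→Station 103) = (-2387, 7616, 12166).
So ∂z/∂x = −n_x/n_z = 0.19620 and ∂z/∂y = −n_y/n_z = −0.62601.
Gradient magnitude |∇z| = √(a² + b²) = √(0.03850 + 0.39188) = 0.65603.
True dip = arctan(0.65603) = 33.3°, dipping toward NNW (azimuth ≈ 343°).

33.3°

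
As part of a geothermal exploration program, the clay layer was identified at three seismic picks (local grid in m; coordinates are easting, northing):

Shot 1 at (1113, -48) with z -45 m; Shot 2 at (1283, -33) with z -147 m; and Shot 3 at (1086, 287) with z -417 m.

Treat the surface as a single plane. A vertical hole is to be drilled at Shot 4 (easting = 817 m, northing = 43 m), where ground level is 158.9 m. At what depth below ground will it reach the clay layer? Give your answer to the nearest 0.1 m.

Let the plane be z = a·easting + b·northing + c.
Shot 2−Shot 1: 170a + 15b = −102;  Shot 3−Shot 1: −27a + 335b = −372.
Solving gives a = −0.498474, b = −1.150623.
Then c = -45 − a·1113 − b·-48 = 454.57.
At (817, 43): z_contact = −407.25 − 49.48 + 454.57 = -2.16 m.
Depth below ground = 158.9 − (-2.16) = 161.1 m.

161.1 m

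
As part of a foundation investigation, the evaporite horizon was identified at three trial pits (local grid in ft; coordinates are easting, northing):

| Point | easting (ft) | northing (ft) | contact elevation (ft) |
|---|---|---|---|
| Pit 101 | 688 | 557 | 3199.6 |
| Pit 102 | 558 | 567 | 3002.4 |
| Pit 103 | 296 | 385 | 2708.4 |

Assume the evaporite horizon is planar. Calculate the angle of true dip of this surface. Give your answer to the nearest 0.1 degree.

Two edge vectors: Pit 101→Pit 102 = (-130, 10, -197.2), Pit 101→Pit 103 = (-392, -172, -491.2).
Normal n = (Pit 101→Pit 102) × (Pit 101→Pit 103) = (-38830.4, 13446.4, 26280).
So ∂z/∂easting = −n_x/n_z = 1.47756 and ∂z/∂northing = −n_y/n_z = −0.51166.
Gradient magnitude |∇z| = √(a² + b²) = √(2.18320 + 0.26179) = 1.56365.
True dip = arctan(1.56365) = 57.4°, dipping toward WNW (azimuth ≈ 289°).

57.4°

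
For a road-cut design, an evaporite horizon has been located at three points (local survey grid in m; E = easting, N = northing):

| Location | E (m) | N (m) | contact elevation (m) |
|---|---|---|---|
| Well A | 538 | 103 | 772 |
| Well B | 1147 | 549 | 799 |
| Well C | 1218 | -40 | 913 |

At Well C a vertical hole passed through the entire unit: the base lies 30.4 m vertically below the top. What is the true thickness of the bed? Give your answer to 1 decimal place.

Let the plane be z = a·E + b·N + c.
Well B−Well A: 609a + 446b = 27;  Well C−Well A: 680a − 143b = 141.
Solving gives a = 0.17099, b = −0.17294.
|∇z| = √(a²+b²) = 0.24319, so dip δ = arctan(0.24319) = 13.67°.
True thickness = vertical thickness × cos δ = 30.4 × cos 13.67° = 29.5 m.

29.5 m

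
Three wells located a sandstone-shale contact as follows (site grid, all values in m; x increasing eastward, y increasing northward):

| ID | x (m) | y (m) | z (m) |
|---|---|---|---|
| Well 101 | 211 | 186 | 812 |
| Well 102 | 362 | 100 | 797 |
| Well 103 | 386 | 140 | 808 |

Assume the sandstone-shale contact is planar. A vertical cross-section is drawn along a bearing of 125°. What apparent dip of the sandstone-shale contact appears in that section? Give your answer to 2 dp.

Two edge vectors: Well 101→Well 102 = (151, -86, -15), Well 101→Well 103 = (175, -46, -4).
Normal n = (Well 101→Well 102) × (Well 101→Well 103) = (-346, -2021, 8104).
So ∂z/∂x = −n_x/n_z = 0.04269 and ∂z/∂y = −n_y/n_z = 0.24938.
Unit vector along 125° is (sin 125°, cos 125°) = (0.8192, -0.5736).
Slope in that direction = a·(0.8192) + b·(-0.5736) = −0.10807.
Apparent dip = arctan|0.10807| = 6.17° (true dip is 14.2°, so apparent ≤ true as expected).

6.17°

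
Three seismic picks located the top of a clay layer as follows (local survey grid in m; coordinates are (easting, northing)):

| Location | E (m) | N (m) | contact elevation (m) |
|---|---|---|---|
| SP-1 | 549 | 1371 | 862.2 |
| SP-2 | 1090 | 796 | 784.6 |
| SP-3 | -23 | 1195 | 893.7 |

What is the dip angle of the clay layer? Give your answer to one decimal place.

5.6°

Let the plane be z = a·E + b·N + c.
SP-2−SP-1: 541a − 575b = −77.6;  SP-3−SP-1: −572a − 176b = 31.5.
Solving gives a = −0.07491, b = 0.06448.
Gradient magnitude |∇z| = √(a² + b²) = √(0.00561 + 0.00416) = 0.09884.
True dip = arctan(0.09884) = 5.6°, dipping toward SE (azimuth ≈ 131°).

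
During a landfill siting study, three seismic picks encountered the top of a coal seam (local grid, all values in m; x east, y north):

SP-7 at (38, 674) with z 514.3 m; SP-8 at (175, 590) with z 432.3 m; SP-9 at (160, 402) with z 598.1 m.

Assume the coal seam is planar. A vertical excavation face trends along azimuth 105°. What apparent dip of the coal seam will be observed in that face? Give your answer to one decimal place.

Two edge vectors: SP-7→SP-8 = (137, -84, -82), SP-7→SP-9 = (122, -272, 83.8).
Normal n = (SP-7→SP-8) × (SP-7→SP-9) = (-29343.2, -21484.6, -27016).
So ∂z/∂x = −n_x/n_z = −1.08614 and ∂z/∂y = −n_y/n_z = −0.79525.
Unit vector along 105° is (sin 105°, cos 105°) = (0.9659, -0.2588).
Slope in that direction = a·(0.9659) + b·(-0.2588) = −0.84331.
Apparent dip = arctan|0.84331| = 40.1° (true dip is 53.4°, so apparent ≤ true as expected).

40.1°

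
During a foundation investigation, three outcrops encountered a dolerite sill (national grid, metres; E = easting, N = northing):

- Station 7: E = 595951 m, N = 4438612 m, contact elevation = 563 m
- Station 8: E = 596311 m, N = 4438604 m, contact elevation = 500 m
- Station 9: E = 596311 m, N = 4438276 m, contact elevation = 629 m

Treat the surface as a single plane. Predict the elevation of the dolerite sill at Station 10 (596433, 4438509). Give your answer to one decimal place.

Two edge vectors: Station 7→Station 8 = (360, -8, -63), Station 7→Station 9 = (360, -336, 66).
Normal n = (Station 7→Station 8) × (Station 7→Station 9) = (-21696, -46440, -118080).
So ∂z/∂E = −n_x/n_z = −0.183739837 and ∂z/∂N = −n_y/n_z = −0.393292683.
Intercept c from Station 7: 563 + 109499.94 + 1745673.62 = 1855736.56.
At (596433, 4438509): z = −109588.5 − 1745633.1 + 1855736.56 = 514.9 m.

514.9 m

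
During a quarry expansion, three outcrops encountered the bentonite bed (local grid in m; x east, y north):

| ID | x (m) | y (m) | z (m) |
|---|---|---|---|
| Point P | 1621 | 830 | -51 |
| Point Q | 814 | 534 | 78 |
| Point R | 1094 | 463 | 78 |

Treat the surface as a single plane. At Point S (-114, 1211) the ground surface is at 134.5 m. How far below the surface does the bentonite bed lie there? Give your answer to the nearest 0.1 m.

170.3 m

Let the plane be z = a·x + b·y + c.
Point Q−Point P: −807a − 296b = 129;  Point R−Point P: −527a − 367b = 129.
Solving gives a = −0.065339, b = −0.257674.
Then c = -51 − a·1621 − b·830 = 268.78.
At (-114, 1211): z_contact = 7.45 − 312.04 + 268.78 = -35.81 m.
Depth below ground = 134.5 − (-35.81) = 170.3 m.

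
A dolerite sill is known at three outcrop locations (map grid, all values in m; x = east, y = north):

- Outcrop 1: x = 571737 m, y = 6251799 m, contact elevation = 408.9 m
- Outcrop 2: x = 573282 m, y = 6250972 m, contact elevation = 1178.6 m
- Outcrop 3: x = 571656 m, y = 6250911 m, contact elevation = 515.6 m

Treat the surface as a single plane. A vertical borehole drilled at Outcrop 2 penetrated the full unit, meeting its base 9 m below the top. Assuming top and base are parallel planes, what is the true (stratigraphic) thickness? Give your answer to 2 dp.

Two edge vectors: Outcrop 1→Outcrop 2 = (1545, -827, 769.7), Outcrop 1→Outcrop 3 = (-81, -888, 106.7).
Normal n = (Outcrop 1→Outcrop 2) × (Outcrop 1→Outcrop 3) = (595252.7, -227197.2, -1438947).
So ∂z/∂x = −n_x/n_z = 0.41367 and ∂z/∂y = −n_y/n_z = −0.15789.
|∇z| = √(a²+b²) = 0.44278, so dip δ = arctan(0.44278) = 23.88°.
True thickness = vertical thickness × cos δ = 9 × cos 23.88° = 8.23 m.

8.23 m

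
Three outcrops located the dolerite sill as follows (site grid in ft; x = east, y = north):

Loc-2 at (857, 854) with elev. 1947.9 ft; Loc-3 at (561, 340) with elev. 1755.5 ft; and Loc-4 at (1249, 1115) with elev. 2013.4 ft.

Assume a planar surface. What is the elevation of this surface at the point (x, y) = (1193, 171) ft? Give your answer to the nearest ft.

Let the plane be z = a·x + b·y + c.
Loc-3−Loc-2: −296a − 514b = −192.4;  Loc-4−Loc-2: 392a + 261b = 65.5.
Solving gives a = −0.13321, b = 0.45103.
Then c = 1947.9 − a·857 − b·854 = 1676.88.
At (1193, 171): z = −158.9 + 77.1 + 1676.88 = 1595.1 ft.

1595 ft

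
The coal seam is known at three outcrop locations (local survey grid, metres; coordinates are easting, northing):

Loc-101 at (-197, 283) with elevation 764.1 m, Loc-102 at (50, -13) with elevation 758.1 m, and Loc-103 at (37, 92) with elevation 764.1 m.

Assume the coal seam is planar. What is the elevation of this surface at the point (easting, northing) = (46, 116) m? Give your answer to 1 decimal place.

Let the plane be z = a·easting + b·northing + c.
Loc-102−Loc-101: 247a − 296b = −6;  Loc-103−Loc-101: 234a − 191b = 0.
Solving gives a = 0.05189, b = 0.06357.
Then c = 764.1 − a·-197 − b·283 = 756.33.
At (46, 116): z = 2.4 + 7.4 + 756.33 = 766.1 m.

766.1 m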